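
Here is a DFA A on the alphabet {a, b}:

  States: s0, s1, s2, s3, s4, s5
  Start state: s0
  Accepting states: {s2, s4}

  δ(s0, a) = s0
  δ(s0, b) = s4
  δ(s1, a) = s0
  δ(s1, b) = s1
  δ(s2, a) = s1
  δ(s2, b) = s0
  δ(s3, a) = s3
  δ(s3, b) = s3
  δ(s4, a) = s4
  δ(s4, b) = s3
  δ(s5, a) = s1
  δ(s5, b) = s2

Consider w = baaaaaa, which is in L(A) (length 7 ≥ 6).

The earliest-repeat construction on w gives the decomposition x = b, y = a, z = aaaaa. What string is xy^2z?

baaaaaaa

xy^2z = b·a·a·aaaaa = baaaaaaa.
Reading y = a takes A from s4 back to s4, so after x·y·y the machine is still in s4, and z then leads to the accepting state s4. Hence baaaaaaa ∈ L(A).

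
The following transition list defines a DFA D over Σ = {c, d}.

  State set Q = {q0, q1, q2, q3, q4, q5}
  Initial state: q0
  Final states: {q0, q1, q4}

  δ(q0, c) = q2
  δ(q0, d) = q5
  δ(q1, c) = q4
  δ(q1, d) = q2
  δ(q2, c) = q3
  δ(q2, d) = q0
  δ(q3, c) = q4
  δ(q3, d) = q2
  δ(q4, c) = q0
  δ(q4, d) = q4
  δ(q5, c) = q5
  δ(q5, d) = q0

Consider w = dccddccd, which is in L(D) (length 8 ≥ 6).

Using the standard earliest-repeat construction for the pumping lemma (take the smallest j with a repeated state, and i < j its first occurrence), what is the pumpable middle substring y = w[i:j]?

Run of D on w = d c c d d c c d:
  step 0: q0  (start)
  step 1: q5  (read d: q0→q5)
  step 2: q5  (read c: q5→q5)   ← first repeat (q5 seen earlier)
  step 3: q5  (read c: q5→q5)
  step 4: q0  (read d: q5→q0)
  step 5: q5  (read d: q0→q5)
  step 6: q5  (read c: q5→q5)
  step 7: q5  (read c: q5→q5)
  step 8: q0  (read d: q5→q0)

So i = 1, j = 2, giving x = w[0:1] = d, y = w[1:2] = c, z = w[2:8] = cddccd.
Check: |xy| = 2 ≤ 6 and |y| = 1 ≥ 1. Reading y takes D from q5 back to q5, so every xyⁱz is accepted.
With |Q| = 6, pigeonhole forces a state repeat no later than step 6; the substring read between the first and second visits to that state can be pumped.

c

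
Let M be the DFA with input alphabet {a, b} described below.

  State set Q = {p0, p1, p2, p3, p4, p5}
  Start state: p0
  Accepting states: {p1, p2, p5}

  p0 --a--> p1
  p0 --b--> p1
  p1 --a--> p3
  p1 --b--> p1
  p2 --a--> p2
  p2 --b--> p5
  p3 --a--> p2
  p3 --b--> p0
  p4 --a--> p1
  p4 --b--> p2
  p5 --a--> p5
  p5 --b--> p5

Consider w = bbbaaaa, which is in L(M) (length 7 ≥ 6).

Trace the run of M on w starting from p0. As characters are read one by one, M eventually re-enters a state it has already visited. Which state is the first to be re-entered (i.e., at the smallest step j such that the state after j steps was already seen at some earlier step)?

State sequence: p0 -b-> p1 -b-> p1 -b-> p1 -a-> p3 -a-> p2 -a-> p2 -a-> p2
First repeat at step 2: p1 was already visited.

The earliest repeat is at step j = 2: M is in p1, which it already visited at step i = 1.
The DFA has 6 states, so the proof of the pumping lemma guarantees a repeated state among the first 6+1 visited; the segment between the two visits is the pumpable y.

p1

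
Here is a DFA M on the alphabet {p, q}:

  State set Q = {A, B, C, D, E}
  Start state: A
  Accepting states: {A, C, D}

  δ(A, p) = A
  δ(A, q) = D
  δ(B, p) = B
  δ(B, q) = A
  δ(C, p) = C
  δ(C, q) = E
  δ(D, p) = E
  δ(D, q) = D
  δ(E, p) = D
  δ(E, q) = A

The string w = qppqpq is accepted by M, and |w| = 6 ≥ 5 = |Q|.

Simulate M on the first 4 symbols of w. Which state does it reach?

State sequence: A -q-> D -p-> E -p-> D -q-> D

After reading 4 characters, M is in state D.

D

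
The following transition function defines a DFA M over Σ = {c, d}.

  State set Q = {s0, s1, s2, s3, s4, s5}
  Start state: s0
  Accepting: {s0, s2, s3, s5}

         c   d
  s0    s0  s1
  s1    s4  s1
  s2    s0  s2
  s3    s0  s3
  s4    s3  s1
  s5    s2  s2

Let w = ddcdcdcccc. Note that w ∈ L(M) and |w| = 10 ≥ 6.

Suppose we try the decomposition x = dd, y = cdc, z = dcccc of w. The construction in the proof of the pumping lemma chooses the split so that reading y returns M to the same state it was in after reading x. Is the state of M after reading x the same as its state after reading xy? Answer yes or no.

State sequence: s0 -d-> s1 -d-> s1 -c-> s4 -d-> s1 -c-> s4

After x (step 2): s1. After xy (step 5): s4.
They differ (s1 ≠ s4), so y is not a cycle from the state after x; this split is not the one the pumping-lemma construction produces, and pumping y need not keep the string in L(M).

no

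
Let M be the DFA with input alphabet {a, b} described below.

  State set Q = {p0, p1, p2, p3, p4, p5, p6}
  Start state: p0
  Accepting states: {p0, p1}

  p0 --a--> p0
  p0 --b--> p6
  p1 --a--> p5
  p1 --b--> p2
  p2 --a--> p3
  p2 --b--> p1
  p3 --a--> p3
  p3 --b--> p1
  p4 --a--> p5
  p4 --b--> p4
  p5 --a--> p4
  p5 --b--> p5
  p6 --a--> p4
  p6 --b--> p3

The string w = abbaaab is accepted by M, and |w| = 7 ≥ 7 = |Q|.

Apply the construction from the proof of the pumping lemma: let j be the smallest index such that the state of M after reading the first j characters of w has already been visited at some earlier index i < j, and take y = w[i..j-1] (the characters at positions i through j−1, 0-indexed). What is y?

Run of M on w = a b b a a a b:
  step 0: p0  (start)
  step 1: p0  (read a: p0→p0)   ← first repeat (p0 seen earlier)
  step 2: p6  (read b: p0→p6)
  step 3: p3  (read b: p6→p3)
  step 4: p3  (read a: p3→p3)
  step 5: p3  (read a: p3→p3)
  step 6: p3  (read a: p3→p3)
  step 7: p1  (read b: p3→p1)

So i = 0, j = 1, giving x = w[0:0] = ε, y = w[0:1] = a, z = w[1:7] = bbaaab.
Check: |xy| = 1 ≤ 7 and |y| = 1 ≥ 1. Reading y takes M from p0 back to p0, so every xyⁱz is accepted.
Since M has 7 states, any run of length ≥ 7 visits 7+1 states, so by pigeonhole some state repeats within the first 7 steps — that repeat gives the pumpable loop.

a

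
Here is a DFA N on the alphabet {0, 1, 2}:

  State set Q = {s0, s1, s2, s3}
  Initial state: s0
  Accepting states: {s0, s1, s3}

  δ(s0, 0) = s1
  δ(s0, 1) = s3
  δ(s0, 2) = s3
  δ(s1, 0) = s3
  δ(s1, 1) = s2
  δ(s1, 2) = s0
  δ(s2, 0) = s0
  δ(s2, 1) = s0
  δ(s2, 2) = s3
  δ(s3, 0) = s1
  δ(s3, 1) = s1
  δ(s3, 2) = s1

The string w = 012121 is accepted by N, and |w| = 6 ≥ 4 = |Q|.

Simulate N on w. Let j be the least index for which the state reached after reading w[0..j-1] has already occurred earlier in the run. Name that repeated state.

s1

State sequence: s0 -0-> s1 -1-> s2 -2-> s3 -1-> s1 -2-> s0 -1-> s3
First repeat at step 4: s1 was already visited.

The earliest repeat is at step j = 4: N is in s1, which it already visited at step i = 1.
With |Q| = 4, pigeonhole forces a state repeat no later than step 4; the substring read between the first and second visits to that state can be pumped.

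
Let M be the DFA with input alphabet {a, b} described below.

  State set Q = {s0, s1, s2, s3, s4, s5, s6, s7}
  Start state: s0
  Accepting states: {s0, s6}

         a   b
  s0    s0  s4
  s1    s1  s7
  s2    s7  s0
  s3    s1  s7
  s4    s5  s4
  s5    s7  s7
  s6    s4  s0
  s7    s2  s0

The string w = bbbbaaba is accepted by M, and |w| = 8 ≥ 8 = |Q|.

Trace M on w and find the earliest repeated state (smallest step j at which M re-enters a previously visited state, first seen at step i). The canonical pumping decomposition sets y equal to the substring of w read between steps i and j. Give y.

b

State sequence: s0 -b-> s4 -b-> s4 -b-> s4 -b-> s4 -a-> s5 -a-> s7 -b-> s0 -a-> s0
First repeat at step 2: s4 was already visited.

So i = 1, j = 2, giving x = w[0:1] = b, y = w[1:2] = b, z = w[2:8] = bbaaba.
Check: |xy| = 2 ≤ 8 and |y| = 1 ≥ 1. Reading y takes M from s4 back to s4, so every xyⁱz is accepted.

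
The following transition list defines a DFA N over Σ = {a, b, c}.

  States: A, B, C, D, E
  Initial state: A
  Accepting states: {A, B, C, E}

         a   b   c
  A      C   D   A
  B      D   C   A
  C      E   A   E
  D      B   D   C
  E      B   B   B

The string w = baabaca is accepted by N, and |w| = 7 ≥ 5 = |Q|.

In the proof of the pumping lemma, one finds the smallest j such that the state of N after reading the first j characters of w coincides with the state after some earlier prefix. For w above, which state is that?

Run of N on w = b a a b a c a:
  step 0: A  (start)
  step 1: D  (read b: A→D)
  step 2: B  (read a: D→B)
  step 3: D  (read a: B→D)   ← first repeat (D seen earlier)
  step 4: D  (read b: D→D)
  step 5: B  (read a: D→B)
  step 6: A  (read c: B→A)
  step 7: C  (read a: A→C)

The earliest repeat is at step j = 3: N is in D, which it already visited at step i = 1.

D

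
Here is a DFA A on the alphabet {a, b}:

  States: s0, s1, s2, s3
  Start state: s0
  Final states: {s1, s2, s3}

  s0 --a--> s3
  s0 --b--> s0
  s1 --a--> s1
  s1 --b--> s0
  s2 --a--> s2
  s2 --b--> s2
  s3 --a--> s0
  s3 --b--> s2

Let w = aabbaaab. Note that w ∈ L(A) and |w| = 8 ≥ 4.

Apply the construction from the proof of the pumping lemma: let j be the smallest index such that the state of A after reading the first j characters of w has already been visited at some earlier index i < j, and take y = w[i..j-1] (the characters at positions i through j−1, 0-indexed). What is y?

aa

State sequence: s0 -a-> s3 -a-> s0 -b-> s0 -b-> s0 -a-> s3 -a-> s0 -a-> s3 -b-> s2
First repeat at step 2: s0 was already visited.

So i = 0, j = 2, giving x = w[0:0] = ε, y = w[0:2] = aa, z = w[2:8] = bbaaab.
Check: |xy| = 2 ≤ 4 and |y| = 2 ≥ 1. Reading y takes A from s0 back to s0, so every xyⁱz is accepted.
The DFA has 4 states, so the proof of the pumping lemma guarantees a repeated state among the first 4+1 visited; the segment between the two visits is the pumpable y.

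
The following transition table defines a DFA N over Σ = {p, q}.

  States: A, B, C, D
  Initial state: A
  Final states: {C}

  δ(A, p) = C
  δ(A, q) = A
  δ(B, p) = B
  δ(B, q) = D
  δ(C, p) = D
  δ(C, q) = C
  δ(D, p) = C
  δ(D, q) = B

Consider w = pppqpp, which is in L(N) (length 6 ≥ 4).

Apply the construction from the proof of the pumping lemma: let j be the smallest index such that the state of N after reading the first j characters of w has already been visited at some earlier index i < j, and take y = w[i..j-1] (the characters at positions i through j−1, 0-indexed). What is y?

Run of N on w = p p p q p p:
  step 0: A  (start)
  step 1: C  (read p: A→C)
  step 2: D  (read p: C→D)
  step 3: C  (read p: D→C)   ← first repeat (C seen earlier)
  step 4: C  (read q: C→C)
  step 5: D  (read p: C→D)
  step 6: C  (read p: D→C)

So i = 1, j = 3, giving x = w[0:1] = p, y = w[1:3] = pp, z = w[3:6] = qpp.
Check: |xy| = 3 ≤ 4 and |y| = 2 ≥ 1. Reading y takes N from C back to C, so every xyⁱz is accepted.

pp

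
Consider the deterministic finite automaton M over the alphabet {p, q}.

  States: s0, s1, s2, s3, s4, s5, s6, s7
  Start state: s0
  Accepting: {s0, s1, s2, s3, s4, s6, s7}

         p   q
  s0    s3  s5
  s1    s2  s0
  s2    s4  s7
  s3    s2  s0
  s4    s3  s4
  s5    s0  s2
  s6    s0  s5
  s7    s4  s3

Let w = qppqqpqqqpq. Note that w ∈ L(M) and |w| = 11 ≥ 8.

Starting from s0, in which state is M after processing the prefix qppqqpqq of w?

s2

Run of M on the first 8 characters of w = q p p q q p q q:
  step 0: s0  (start)
  step 1: s5  (read q: s0→s5)
  step 2: s0  (read p: s5→s0)
  step 3: s3  (read p: s0→s3)
  step 4: s0  (read q: s3→s0)
  step 5: s5  (read q: s0→s5)
  step 6: s0  (read p: s5→s0)
  step 7: s5  (read q: s0→s5)
  step 8: s2  (read q: s5→s2)

After reading 8 characters, M is in state s2.
(This kind of state-tracing is the core of the pumping-lemma construction: with 8 states, pigeonhole forces a repeat within the first 8 steps.)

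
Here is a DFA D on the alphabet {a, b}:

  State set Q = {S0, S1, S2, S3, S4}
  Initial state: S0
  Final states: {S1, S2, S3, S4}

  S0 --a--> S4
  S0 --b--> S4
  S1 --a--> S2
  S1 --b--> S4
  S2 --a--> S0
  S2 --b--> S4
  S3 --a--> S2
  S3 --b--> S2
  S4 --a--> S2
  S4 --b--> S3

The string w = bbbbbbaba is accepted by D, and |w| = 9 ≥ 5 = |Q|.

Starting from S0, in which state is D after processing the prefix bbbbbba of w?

Run of D on the first 7 characters of w = b b b b b b a:
  step 0: S0  (start)
  step 1: S4  (read b: S0→S4)
  step 2: S3  (read b: S4→S3)
  step 3: S2  (read b: S3→S2)
  step 4: S4  (read b: S2→S4)
  step 5: S3  (read b: S4→S3)
  step 6: S2  (read b: S3→S2)
  step 7: S0  (read a: S2→S0)

After reading 7 characters, D is in state S0.
(This kind of state-tracing is the core of the pumping-lemma construction: with 5 states, pigeonhole forces a repeat within the first 5 steps.)

S0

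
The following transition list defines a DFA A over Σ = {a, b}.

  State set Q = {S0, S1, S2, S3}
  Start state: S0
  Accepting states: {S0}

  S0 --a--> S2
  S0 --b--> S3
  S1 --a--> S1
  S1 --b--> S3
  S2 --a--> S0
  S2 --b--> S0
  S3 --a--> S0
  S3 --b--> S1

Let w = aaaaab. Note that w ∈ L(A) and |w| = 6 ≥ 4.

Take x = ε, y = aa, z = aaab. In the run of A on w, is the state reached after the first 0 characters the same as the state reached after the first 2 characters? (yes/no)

yes

State sequence: S0 -a-> S2 -a-> S0

After x (step 0): S0. After xy (step 2): S0.
They match, so y = aa drives A around a cycle from S0 back to itself; pumping y any number of times keeps A in S0 before reading z, and xyⁱz ∈ L(A) for every i ≥ 0.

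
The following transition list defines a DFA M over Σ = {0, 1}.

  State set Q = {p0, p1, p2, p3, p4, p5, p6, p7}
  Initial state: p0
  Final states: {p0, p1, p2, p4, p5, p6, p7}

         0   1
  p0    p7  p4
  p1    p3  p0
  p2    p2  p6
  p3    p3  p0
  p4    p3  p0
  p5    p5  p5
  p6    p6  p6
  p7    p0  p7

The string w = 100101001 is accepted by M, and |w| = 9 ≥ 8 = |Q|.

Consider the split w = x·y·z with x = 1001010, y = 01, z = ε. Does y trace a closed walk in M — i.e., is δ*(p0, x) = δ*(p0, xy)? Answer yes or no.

Run of M on the first 9 characters of w = 1 0 0 1 0 1 0 0 1:
  step 0: p0  (start)
  step 1: p4  (read 1: p0→p4)
  step 2: p3  (read 0: p4→p3)
  step 3: p3  (read 0: p3→p3)
  step 4: p0  (read 1: p3→p0)
  step 5: p7  (read 0: p0→p7)
  step 6: p7  (read 1: p7→p7)
  step 7: p0  (read 0: p7→p0)
  step 8: p7  (read 0: p0→p7)
  step 9: p7  (read 1: p7→p7)

After x (step 7): p0. After xy (step 9): p7.
They differ (p0 ≠ p7), so y is not a cycle from the state after x; this split is not the one the pumping-lemma construction produces, and pumping y need not keep the string in L(M).

no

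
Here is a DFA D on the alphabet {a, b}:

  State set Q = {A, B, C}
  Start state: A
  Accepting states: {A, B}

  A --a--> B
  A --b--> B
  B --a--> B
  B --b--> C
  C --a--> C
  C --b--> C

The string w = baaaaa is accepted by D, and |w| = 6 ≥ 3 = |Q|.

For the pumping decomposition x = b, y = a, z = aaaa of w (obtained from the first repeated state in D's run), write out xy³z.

xy^3z = b·a·a·a·aaaa = baaaaaaa.
Reading y = a takes D from B back to B, so after x·y·y·y the machine is still in B, and z then leads to the accepting state B. Hence baaaaaaa ∈ L(D).

baaaaaaa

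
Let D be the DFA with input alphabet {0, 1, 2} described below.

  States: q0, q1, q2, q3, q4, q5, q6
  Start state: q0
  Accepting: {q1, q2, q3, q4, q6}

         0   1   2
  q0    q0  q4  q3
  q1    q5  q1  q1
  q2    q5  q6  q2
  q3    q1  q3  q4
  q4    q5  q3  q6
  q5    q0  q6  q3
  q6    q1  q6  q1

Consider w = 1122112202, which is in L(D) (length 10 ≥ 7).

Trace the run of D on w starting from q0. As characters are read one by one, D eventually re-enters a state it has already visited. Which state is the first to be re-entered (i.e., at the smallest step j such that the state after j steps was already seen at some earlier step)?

State sequence: q0 -1-> q4 -1-> q3 -2-> q4 -2-> q6 -1-> q6 -1-> q6 -2-> q1 -2-> q1 -0-> q5 -2-> q3
First repeat at step 3: q4 was already visited.

The earliest repeat is at step j = 3: D is in q4, which it already visited at step i = 1.

q4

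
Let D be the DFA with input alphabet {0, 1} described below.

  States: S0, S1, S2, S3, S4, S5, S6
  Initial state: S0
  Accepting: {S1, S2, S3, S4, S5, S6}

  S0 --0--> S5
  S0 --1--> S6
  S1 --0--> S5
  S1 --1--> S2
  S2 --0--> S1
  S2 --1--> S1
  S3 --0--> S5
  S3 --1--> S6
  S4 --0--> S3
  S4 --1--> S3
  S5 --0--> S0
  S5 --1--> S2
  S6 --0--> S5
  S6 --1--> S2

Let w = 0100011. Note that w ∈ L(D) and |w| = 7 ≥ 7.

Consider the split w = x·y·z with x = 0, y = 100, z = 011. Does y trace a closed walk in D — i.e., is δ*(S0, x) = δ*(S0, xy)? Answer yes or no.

yes

Run of D on the first 4 characters of w = 0 1 0 0:
  step 0: S0  (start)
  step 1: S5  (read 0: S0→S5)
  step 2: S2  (read 1: S5→S2)
  step 3: S1  (read 0: S2→S1)
  step 4: S5  (read 0: S1→S5)

After x (step 1): S5. After xy (step 4): S5.
They match, so y = 100 drives D around a cycle from S5 back to itself; pumping y any number of times keeps D in S5 before reading z, and xyⁱz ∈ L(D) for every i ≥ 0.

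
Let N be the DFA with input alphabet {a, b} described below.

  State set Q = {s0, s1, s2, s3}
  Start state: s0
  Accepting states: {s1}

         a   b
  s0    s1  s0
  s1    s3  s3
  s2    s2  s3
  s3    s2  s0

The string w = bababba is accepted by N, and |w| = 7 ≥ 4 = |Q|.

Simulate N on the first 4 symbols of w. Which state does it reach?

State sequence: s0 -b-> s0 -a-> s1 -b-> s3 -a-> s2

After reading 4 characters, N is in state s2.

s2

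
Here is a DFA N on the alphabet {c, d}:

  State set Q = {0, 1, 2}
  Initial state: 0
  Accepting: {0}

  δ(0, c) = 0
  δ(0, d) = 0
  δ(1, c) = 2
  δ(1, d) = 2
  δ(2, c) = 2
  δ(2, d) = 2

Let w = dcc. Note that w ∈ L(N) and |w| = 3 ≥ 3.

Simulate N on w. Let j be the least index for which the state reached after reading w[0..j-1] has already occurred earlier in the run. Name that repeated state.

Run of N on w = d c c:
  step 0: 0  (start)
  step 1: 0  (read d: 0→0)   ← first repeat (0 seen earlier)
  step 2: 0  (read c: 0→0)
  step 3: 0  (read c: 0→0)

The earliest repeat is at step j = 1: N is in 0, which it already visited at step i = 0.
The DFA has 3 states, so the proof of the pumping lemma guarantees a repeated state among the first 3+1 visited; the segment between the two visits is the pumpable y.

0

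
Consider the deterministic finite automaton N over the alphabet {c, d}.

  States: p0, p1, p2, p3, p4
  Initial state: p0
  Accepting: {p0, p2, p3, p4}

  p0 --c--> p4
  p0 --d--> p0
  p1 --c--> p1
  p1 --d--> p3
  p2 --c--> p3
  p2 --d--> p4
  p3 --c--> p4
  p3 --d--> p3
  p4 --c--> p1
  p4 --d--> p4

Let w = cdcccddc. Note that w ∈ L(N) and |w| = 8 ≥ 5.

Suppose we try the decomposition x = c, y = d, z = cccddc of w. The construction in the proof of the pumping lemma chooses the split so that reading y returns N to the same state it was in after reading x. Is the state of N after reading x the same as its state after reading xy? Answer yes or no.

Run of N on the first 2 characters of w = c d:
  step 0: p0  (start)
  step 1: p4  (read c: p0→p4)
  step 2: p4  (read d: p4→p4)

After x (step 1): p4. After xy (step 2): p4.
They match, so y = d drives N around a cycle from p4 back to itself; pumping y any number of times keeps N in p4 before reading z, and xyⁱz ∈ L(N) for every i ≥ 0.

yes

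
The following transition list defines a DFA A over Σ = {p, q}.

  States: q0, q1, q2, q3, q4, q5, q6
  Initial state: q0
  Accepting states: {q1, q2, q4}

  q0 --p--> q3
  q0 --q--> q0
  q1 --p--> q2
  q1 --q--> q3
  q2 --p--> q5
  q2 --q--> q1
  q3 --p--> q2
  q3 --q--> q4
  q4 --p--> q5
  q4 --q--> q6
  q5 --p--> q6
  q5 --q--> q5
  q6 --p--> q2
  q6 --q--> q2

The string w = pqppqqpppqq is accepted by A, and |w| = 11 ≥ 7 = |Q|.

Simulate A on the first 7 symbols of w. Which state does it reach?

q2

State sequence: q0 -p-> q3 -q-> q4 -p-> q5 -p-> q6 -q-> q2 -q-> q1 -p-> q2

After reading 7 characters, A is in state q2.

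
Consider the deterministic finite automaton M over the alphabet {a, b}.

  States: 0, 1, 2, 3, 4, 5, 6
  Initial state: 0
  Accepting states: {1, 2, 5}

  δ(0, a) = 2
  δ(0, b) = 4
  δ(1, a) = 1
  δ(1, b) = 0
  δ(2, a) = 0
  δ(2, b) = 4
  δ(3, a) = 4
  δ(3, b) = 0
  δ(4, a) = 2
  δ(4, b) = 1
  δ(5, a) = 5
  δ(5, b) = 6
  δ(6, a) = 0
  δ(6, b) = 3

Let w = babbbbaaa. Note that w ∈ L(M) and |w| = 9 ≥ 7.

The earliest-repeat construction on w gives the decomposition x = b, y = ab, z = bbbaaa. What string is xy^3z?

babababbbbaaa

xy^3z = b·ab·ab·ab·bbbaaa = babababbbbaaa.
Reading y = ab takes M from 4 back to 4, so after x·y·y·y the machine is still in 4, and z then leads to the accepting state 2. Hence babababbbbaaa ∈ L(M).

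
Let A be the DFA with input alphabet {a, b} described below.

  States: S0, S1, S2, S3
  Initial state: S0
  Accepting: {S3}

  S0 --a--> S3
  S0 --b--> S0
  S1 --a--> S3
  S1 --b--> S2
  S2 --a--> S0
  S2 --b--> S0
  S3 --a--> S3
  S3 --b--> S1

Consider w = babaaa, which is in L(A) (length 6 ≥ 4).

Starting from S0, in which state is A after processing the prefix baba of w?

State sequence: S0 -b-> S0 -a-> S3 -b-> S1 -a-> S3

After reading 4 characters, A is in state S3.

S3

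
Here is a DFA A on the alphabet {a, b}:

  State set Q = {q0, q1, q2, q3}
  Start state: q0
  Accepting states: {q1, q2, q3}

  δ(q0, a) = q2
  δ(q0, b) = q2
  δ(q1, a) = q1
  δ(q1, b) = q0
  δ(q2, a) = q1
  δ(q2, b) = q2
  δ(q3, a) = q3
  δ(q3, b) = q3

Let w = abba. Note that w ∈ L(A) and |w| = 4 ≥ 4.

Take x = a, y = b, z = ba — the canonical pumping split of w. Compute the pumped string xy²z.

abbba

xy^2z = a·b·b·ba = abbba.
Reading y = b takes A from q2 back to q2, so after x·y·y the machine is still in q2, and z then leads to the accepting state q1. Hence abbba ∈ L(A).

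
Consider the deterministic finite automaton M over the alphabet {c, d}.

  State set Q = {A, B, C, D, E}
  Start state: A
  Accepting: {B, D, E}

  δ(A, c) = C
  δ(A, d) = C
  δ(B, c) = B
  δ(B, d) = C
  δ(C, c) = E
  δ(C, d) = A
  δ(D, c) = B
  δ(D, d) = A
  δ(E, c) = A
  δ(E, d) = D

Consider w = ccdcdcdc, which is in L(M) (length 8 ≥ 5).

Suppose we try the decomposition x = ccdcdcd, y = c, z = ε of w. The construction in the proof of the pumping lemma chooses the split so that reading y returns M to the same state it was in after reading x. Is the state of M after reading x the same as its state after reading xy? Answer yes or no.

Run of M on the first 8 characters of w = c c d c d c d c:
  step 0: A  (start)
  step 1: C  (read c: A→C)
  step 2: E  (read c: C→E)
  step 3: D  (read d: E→D)
  step 4: B  (read c: D→B)
  step 5: C  (read d: B→C)
  step 6: E  (read c: C→E)
  step 7: D  (read d: E→D)
  step 8: B  (read c: D→B)

After x (step 7): D. After xy (step 8): B.
They differ (D ≠ B), so y is not a cycle from the state after x; this split is not the one the pumping-lemma construction produces, and pumping y need not keep the string in L(M).

no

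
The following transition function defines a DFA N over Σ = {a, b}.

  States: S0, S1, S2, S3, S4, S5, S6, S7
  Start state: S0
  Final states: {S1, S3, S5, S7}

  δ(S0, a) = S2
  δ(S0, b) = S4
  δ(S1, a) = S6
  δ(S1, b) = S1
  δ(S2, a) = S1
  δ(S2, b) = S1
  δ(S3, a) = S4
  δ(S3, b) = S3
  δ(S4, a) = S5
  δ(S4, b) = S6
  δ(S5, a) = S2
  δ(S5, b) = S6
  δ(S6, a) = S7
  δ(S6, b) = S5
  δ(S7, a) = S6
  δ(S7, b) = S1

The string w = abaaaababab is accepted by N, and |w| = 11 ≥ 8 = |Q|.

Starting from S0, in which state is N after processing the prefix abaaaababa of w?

Run of N on the first 10 characters of w = a b a a a a b a b a:
  step 0: S0  (start)
  step 1: S2  (read a: S0→S2)
  step 2: S1  (read b: S2→S1)
  step 3: S6  (read a: S1→S6)
  step 4: S7  (read a: S6→S7)
  step 5: S6  (read a: S7→S6)
  step 6: S7  (read a: S6→S7)
  step 7: S1  (read b: S7→S1)
  step 8: S6  (read a: S1→S6)
  step 9: S5  (read b: S6→S5)
  step 10: S2  (read a: S5→S2)

After reading 10 characters, N is in state S2.

S2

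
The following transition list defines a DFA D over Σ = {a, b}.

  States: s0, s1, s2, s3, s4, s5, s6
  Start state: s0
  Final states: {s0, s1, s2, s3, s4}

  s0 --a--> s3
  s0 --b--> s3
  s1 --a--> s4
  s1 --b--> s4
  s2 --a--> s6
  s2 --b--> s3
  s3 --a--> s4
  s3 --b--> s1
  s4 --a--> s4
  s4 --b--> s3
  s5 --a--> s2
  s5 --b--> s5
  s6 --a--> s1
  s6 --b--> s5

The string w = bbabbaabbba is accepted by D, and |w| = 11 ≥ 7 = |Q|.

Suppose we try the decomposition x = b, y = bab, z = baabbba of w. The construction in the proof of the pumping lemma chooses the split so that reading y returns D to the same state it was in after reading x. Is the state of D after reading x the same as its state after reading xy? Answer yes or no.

yes

Run of D on the first 4 characters of w = b b a b:
  step 0: s0  (start)
  step 1: s3  (read b: s0→s3)
  step 2: s1  (read b: s3→s1)
  step 3: s4  (read a: s1→s4)
  step 4: s3  (read b: s4→s3)

After x (step 1): s3. After xy (step 4): s3.
They match, so y = bab drives D around a cycle from s3 back to itself; pumping y any number of times keeps D in s3 before reading z, and xyⁱz ∈ L(D) for every i ≥ 0.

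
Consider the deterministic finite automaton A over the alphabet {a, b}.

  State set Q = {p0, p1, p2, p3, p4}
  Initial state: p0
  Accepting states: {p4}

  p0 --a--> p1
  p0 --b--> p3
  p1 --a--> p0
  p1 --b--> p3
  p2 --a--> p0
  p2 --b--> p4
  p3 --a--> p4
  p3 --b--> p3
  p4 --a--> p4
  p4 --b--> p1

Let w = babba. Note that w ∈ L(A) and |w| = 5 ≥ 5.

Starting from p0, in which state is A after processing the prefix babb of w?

Run of A on the first 4 characters of w = b a b b:
  step 0: p0  (start)
  step 1: p3  (read b: p0→p3)
  step 2: p4  (read a: p3→p4)
  step 3: p1  (read b: p4→p1)
  step 4: p3  (read b: p1→p3)

After reading 4 characters, A is in state p3.
(This kind of state-tracing is the core of the pumping-lemma construction: with 5 states, pigeonhole forces a repeat within the first 5 steps.)

p3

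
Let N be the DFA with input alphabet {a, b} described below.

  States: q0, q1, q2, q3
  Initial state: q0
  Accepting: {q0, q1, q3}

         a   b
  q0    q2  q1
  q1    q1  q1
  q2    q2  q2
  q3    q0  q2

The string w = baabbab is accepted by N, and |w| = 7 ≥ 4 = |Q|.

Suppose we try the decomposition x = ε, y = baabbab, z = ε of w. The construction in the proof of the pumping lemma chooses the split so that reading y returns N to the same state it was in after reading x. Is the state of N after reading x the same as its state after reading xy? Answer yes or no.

State sequence: q0 -b-> q1 -a-> q1 -a-> q1 -b-> q1 -b-> q1 -a-> q1 -b-> q1

After x (step 0): q0. After xy (step 7): q1.
They differ (q0 ≠ q1), so y is not a cycle from the state after x; this split is not the one the pumping-lemma construction produces, and pumping y need not keep the string in L(N).

no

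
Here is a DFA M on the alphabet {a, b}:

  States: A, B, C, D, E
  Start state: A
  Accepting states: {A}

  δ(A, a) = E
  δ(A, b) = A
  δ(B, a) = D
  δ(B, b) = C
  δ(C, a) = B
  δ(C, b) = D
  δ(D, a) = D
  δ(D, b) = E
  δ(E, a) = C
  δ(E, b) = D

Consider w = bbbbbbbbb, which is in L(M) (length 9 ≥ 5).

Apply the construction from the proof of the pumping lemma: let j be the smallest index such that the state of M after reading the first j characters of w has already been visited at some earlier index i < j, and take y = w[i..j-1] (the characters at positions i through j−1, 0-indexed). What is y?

Run of M on w = b b b b b b b b b:
  step 0: A  (start)
  step 1: A  (read b: A→A)   ← first repeat (A seen earlier)
  step 2: A  (read b: A→A)
  step 3: A  (read b: A→A)
  step 4: A  (read b: A→A)
  step 5: A  (read b: A→A)
  step 6: A  (read b: A→A)
  step 7: A  (read b: A→A)
  step 8: A  (read b: A→A)
  step 9: A  (read b: A→A)

So i = 0, j = 1, giving x = w[0:0] = ε, y = w[0:1] = b, z = w[1:9] = bbbbbbbb.
Check: |xy| = 1 ≤ 5 and |y| = 1 ≥ 1. Reading y takes M from A back to A, so every xyⁱz is accepted.

b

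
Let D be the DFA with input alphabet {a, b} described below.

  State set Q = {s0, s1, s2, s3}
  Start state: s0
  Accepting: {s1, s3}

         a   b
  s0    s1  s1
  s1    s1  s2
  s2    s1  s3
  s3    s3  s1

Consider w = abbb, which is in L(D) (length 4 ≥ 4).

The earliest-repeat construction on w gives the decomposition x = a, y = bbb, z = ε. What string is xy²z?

xy^2z = a·bbb·bbb·ε = abbbbbb.
Reading y = bbb takes D from s1 back to s1, so after x·y·y the machine is still in s1, and z then leads to the accepting state s1. Hence abbbbbb ∈ L(D).

abbbbbb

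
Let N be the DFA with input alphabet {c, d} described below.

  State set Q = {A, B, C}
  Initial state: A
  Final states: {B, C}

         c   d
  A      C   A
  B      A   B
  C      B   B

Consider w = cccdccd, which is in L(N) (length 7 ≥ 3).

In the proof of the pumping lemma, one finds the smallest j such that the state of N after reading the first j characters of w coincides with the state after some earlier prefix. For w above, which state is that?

A

Run of N on w = c c c d c c d:
  step 0: A  (start)
  step 1: C  (read c: A→C)
  step 2: B  (read c: C→B)
  step 3: A  (read c: B→A)   ← first repeat (A seen earlier)
  step 4: A  (read d: A→A)
  step 5: C  (read c: A→C)
  step 6: B  (read c: C→B)
  step 7: B  (read d: B→B)

The earliest repeat is at step j = 3: N is in A, which it already visited at step i = 0.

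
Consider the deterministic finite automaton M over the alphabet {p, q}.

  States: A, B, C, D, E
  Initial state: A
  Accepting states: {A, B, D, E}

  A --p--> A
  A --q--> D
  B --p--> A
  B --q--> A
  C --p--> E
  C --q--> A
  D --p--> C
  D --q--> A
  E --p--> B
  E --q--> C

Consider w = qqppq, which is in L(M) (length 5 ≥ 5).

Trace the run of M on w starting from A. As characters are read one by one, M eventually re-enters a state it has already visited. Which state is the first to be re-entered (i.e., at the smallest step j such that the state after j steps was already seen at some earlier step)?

A

Run of M on w = q q p p q:
  step 0: A  (start)
  step 1: D  (read q: A→D)
  step 2: A  (read q: D→A)   ← first repeat (A seen earlier)
  step 3: A  (read p: A→A)
  step 4: A  (read p: A→A)
  step 5: D  (read q: A→D)

The earliest repeat is at step j = 2: M is in A, which it already visited at step i = 0.
With |Q| = 5, pigeonhole forces a state repeat no later than step 5; the substring read between the first and second visits to that state can be pumped.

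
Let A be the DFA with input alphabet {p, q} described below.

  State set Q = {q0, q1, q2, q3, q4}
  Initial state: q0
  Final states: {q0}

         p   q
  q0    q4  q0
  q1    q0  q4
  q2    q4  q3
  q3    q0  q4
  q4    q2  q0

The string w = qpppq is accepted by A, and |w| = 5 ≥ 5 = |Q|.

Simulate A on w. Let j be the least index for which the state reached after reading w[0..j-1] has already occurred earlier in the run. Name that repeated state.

Run of A on w = q p p p q:
  step 0: q0  (start)
  step 1: q0  (read q: q0→q0)   ← first repeat (q0 seen earlier)
  step 2: q4  (read p: q0→q4)
  step 3: q2  (read p: q4→q2)
  step 4: q4  (read p: q2→q4)
  step 5: q0  (read q: q4→q0)

The earliest repeat is at step j = 1: A is in q0, which it already visited at step i = 0.

q0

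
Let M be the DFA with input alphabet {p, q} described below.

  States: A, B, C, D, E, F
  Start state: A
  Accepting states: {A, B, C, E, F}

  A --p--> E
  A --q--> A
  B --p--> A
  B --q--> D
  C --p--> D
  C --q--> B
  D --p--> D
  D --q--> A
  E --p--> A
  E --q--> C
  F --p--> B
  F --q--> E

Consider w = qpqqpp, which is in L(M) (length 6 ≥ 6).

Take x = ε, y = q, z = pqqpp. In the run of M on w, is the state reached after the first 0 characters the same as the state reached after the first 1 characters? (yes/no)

yes

Run of M on the first 1 characters of w = q:
  step 0: A  (start)
  step 1: A  (read q: A→A)

After x (step 0): A. After xy (step 1): A.
They match, so y = q drives M around a cycle from A back to itself; pumping y any number of times keeps M in A before reading z, and xyⁱz ∈ L(M) for every i ≥ 0.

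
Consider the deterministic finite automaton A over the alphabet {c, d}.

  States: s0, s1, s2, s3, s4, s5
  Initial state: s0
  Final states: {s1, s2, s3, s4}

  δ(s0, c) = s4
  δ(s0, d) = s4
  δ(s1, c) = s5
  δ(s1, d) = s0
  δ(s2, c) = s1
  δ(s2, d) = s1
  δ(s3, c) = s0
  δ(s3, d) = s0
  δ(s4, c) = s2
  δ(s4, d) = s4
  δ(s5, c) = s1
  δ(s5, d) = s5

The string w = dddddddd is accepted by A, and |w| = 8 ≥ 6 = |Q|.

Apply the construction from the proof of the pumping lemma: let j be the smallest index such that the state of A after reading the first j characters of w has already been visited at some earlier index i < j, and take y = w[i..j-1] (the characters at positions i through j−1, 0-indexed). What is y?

Run of A on w = d d d d d d d d:
  step 0: s0  (start)
  step 1: s4  (read d: s0→s4)
  step 2: s4  (read d: s4→s4)   ← first repeat (s4 seen earlier)
  step 3: s4  (read d: s4→s4)
  step 4: s4  (read d: s4→s4)
  step 5: s4  (read d: s4→s4)
  step 6: s4  (read d: s4→s4)
  step 7: s4  (read d: s4→s4)
  step 8: s4  (read d: s4→s4)

So i = 1, j = 2, giving x = w[0:1] = d, y = w[1:2] = d, z = w[2:8] = dddddd.
Check: |xy| = 2 ≤ 6 and |y| = 1 ≥ 1. Reading y takes A from s4 back to s4, so every xyⁱz is accepted.

d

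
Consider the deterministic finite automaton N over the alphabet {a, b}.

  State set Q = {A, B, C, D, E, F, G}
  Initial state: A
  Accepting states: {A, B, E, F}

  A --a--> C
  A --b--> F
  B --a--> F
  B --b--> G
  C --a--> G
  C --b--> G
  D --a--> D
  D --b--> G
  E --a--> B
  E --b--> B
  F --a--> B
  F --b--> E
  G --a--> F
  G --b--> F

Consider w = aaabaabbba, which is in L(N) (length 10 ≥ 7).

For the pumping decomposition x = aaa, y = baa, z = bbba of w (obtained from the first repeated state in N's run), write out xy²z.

xy^2z = aaa·baa·baa·bbba = aaabaabaabbba.
Reading y = baa takes N from F back to F, so after x·y·y the machine is still in F, and z then leads to the accepting state F. Hence aaabaabaabbba ∈ L(N).

aaabaabaabbba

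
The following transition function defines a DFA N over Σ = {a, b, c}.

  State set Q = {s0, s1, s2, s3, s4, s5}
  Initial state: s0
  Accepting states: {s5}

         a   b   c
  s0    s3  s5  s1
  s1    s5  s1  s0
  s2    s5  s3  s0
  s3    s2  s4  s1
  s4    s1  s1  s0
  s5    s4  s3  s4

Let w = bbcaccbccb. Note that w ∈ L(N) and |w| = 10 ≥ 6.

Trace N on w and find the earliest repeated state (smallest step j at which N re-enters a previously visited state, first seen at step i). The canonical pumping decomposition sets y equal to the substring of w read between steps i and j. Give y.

bca

State sequence: s0 -b-> s5 -b-> s3 -c-> s1 -a-> s5 -c-> s4 -c-> s0 -b-> s5 -c-> s4 -c-> s0 -b-> s5
First repeat at step 4: s5 was already visited.

So i = 1, j = 4, giving x = w[0:1] = b, y = w[1:4] = bca, z = w[4:10] = ccbccb.
Check: |xy| = 4 ≤ 6 and |y| = 3 ≥ 1. Reading y takes N from s5 back to s5, so every xyⁱz is accepted.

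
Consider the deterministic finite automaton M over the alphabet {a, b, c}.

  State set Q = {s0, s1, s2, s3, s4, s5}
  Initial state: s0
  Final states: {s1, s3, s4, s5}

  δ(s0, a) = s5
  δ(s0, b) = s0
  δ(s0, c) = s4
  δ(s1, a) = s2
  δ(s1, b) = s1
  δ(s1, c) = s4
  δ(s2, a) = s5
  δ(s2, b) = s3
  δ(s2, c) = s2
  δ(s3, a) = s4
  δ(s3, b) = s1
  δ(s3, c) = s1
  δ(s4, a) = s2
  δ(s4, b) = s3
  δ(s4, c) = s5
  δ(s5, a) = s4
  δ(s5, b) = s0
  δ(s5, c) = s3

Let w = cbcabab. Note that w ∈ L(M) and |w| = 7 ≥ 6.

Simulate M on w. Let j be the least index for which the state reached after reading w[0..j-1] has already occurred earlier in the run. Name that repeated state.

State sequence: s0 -c-> s4 -b-> s3 -c-> s1 -a-> s2 -b-> s3 -a-> s4 -b-> s3
First repeat at step 5: s3 was already visited.

The earliest repeat is at step j = 5: M is in s3, which it already visited at step i = 2.
The DFA has 6 states, so the proof of the pumping lemma guarantees a repeated state among the first 6+1 visited; the segment between the two visits is the pumpable y.

s3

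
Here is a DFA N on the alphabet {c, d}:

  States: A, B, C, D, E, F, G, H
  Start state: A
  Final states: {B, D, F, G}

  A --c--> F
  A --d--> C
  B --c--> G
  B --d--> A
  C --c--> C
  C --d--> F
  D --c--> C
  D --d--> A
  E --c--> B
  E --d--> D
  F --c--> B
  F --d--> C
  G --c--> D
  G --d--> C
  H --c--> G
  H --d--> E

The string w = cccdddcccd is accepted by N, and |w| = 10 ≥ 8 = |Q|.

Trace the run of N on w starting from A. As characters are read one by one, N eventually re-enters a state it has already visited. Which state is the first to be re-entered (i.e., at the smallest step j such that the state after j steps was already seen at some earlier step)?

F

Run of N on w = c c c d d d c c c d:
  step 0: A  (start)
  step 1: F  (read c: A→F)
  step 2: B  (read c: F→B)
  step 3: G  (read c: B→G)
  step 4: C  (read d: G→C)
  step 5: F  (read d: C→F)   ← first repeat (F seen earlier)
  step 6: C  (read d: F→C)
  step 7: C  (read c: C→C)
  step 8: C  (read c: C→C)
  step 9: C  (read c: C→C)
  step 10: F  (read d: C→F)

The earliest repeat is at step j = 5: N is in F, which it already visited at step i = 1.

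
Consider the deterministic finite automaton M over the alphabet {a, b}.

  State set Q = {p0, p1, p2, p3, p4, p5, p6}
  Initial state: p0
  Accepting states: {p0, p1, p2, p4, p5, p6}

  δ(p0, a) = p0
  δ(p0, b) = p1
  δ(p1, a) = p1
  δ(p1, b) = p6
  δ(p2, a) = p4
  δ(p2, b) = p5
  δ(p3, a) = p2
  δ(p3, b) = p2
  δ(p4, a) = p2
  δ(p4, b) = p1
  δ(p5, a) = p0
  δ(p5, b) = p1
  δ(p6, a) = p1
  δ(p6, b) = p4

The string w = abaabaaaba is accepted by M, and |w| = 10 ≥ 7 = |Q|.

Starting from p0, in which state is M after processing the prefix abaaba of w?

p1

Run of M on the first 6 characters of w = a b a a b a:
  step 0: p0  (start)
  step 1: p0  (read a: p0→p0)
  step 2: p1  (read b: p0→p1)
  step 3: p1  (read a: p1→p1)
  step 4: p1  (read a: p1→p1)
  step 5: p6  (read b: p1→p6)
  step 6: p1  (read a: p6→p1)

After reading 6 characters, M is in state p1.
(This kind of state-tracing is the core of the pumping-lemma construction: with 7 states, pigeonhole forces a repeat within the first 7 steps.)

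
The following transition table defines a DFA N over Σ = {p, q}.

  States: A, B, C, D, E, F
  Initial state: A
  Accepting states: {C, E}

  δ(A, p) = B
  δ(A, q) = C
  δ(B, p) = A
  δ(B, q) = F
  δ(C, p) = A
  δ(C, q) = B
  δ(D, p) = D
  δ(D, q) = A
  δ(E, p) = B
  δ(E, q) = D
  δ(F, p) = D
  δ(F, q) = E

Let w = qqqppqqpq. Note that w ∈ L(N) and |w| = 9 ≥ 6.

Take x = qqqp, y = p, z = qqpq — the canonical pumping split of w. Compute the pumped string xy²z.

qqqpppqqpq

xy^2z = qqqp·p·p·qqpq = qqqpppqqpq.
Reading y = p takes N from D back to D, so after x·y·y the machine is still in D, and z then leads to the accepting state C. Hence qqqpppqqpq ∈ L(N).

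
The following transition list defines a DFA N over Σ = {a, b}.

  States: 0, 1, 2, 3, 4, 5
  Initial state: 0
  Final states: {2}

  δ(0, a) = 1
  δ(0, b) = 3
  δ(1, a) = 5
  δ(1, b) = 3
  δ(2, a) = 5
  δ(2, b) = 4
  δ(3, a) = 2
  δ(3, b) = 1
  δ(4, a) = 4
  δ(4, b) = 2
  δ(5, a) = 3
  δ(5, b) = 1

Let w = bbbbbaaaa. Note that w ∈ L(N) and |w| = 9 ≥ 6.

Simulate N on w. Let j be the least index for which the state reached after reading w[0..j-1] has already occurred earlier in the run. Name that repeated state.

3

State sequence: 0 -b-> 3 -b-> 1 -b-> 3 -b-> 1 -b-> 3 -a-> 2 -a-> 5 -a-> 3 -a-> 2
First repeat at step 3: 3 was already visited.

The earliest repeat is at step j = 3: N is in 3, which it already visited at step i = 1.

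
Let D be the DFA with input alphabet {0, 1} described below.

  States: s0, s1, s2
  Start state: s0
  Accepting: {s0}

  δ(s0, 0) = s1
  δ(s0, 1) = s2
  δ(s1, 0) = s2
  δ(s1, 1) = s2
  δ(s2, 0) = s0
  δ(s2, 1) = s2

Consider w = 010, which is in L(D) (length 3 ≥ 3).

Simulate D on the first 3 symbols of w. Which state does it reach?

s0

Run of D on the first 3 characters of w = 0 1 0:
  step 0: s0  (start)
  step 1: s1  (read 0: s0→s1)
  step 2: s2  (read 1: s1→s2)
  step 3: s0  (read 0: s2→s0)

After reading 3 characters, D is in state s0.
(This kind of state-tracing is the core of the pumping-lemma construction: with 3 states, pigeonhole forces a repeat within the first 3 steps.)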